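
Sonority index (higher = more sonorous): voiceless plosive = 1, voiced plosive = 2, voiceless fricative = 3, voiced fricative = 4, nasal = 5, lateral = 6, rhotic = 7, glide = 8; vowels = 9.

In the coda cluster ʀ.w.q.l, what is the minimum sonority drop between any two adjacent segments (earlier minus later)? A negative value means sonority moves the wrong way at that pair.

-5

/ʀ/ — rhotic, sonority 7.
/w/ — glide, sonority 8.
/q/ — voiceless plosive, sonority 1.
/l/ — lateral, sonority 6.
/ʀ/→/w/: change -1.
/w/→/q/: change +7.
/q/→/l/: change -5.
Minimum = -5.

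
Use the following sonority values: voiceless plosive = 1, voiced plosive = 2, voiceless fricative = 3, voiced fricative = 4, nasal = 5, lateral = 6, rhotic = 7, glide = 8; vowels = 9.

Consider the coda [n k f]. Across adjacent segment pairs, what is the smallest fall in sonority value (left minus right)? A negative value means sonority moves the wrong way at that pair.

/n/ — nasal, sonority 5.
/k/ — voiceless plosive, sonority 1.
/f/ — voiceless fricative, sonority 3.
/n/→/k/: change +4.
/k/→/f/: change -2.
Minimum = -2.

-2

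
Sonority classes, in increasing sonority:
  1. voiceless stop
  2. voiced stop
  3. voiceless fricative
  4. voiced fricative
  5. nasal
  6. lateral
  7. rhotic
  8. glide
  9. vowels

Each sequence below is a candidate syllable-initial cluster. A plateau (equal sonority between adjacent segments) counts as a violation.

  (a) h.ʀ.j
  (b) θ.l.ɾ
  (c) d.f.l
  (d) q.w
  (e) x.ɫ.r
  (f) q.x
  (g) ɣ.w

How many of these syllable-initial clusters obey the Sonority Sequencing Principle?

(a) h.ʀ.j: profile 3-7-8 — obeys.
(b) θ.l.ɾ: profile 3-6-7 — obeys.
(c) d.f.l: profile 2-3-6 — obeys.
(d) q.w: profile 1-8 — obeys.
(e) x.ɫ.r: profile 3-6-7 — obeys.
(f) q.x: profile 1-3 — obeys.
(g) ɣ.w: profile 4-8 — obeys.

7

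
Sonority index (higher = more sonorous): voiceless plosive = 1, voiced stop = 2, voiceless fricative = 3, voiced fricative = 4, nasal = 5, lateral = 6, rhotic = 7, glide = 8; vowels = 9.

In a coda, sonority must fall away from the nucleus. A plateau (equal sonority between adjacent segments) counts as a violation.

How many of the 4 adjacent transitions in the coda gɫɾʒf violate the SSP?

/g/ is a voiced stop (sonority 2).
/ɫ/ is a lateral (sonority 6).
/ɾ/ is a rhotic (sonority 7).
/ʒ/ is a voiced fricative (sonority 4).
/f/ is a voiceless fricative (sonority 3).
/g/→/ɫ/: 2→6 (does not fall) — violation.
/ɫ/→/ɾ/: 6→7 (does not fall) — violation.
/ɾ/→/ʒ/: 7→4 (falls) — ok.
/ʒ/→/f/: 4→3 (falls) — ok.

2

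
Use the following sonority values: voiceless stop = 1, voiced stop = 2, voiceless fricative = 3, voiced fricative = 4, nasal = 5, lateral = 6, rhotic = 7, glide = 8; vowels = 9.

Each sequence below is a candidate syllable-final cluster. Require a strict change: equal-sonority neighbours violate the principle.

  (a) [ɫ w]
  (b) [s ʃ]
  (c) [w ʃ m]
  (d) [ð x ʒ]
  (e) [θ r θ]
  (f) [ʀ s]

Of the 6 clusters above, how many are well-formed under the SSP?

1

(a) 6-8 → violates
(b) 3-3 → violates
(c) 8-3-5 → violates
(d) 4-3-4 → violates
(e) 3-7-3 → violates
(f) 7-3 → obeys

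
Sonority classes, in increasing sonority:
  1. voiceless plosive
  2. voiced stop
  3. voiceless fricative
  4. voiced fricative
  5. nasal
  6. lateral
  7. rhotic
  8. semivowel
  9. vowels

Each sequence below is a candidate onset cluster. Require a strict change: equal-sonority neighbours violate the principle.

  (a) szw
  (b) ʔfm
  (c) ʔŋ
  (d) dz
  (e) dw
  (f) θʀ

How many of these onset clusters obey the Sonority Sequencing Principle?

(a) 3-4-8 → obeys
(b) 1-3-5 → obeys
(c) 1-5 → obeys
(d) 2-4 → obeys
(e) 2-8 → obeys
(f) 3-7 → obeys

6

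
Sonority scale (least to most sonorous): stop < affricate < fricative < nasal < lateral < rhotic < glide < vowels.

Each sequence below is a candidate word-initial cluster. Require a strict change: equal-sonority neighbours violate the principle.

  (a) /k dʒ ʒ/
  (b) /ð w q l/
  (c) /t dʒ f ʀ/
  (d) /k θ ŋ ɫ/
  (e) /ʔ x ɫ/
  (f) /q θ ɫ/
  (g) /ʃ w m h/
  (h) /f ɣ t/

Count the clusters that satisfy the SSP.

(a) sonority 1-2-3: well-formed.
(b) sonority 3-7-1-5: ill-formed.
(c) sonority 1-2-3-6: well-formed.
(d) sonority 1-3-4-5: well-formed.
(e) sonority 1-3-5: well-formed.
(f) sonority 1-3-5: well-formed.
(g) sonority 3-7-4-3: ill-formed.
(h) sonority 3-3-1: ill-formed.

5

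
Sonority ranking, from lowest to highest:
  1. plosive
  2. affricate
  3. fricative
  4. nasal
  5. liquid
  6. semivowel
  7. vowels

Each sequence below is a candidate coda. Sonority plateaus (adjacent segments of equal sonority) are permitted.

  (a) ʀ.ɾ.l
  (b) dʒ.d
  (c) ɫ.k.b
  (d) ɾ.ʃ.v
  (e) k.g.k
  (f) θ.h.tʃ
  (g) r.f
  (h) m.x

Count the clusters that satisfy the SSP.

(a) sonority 5-5-5: well-formed.
(b) sonority 2-1: well-formed.
(c) sonority 5-1-1: well-formed.
(d) sonority 5-3-3: well-formed.
(e) sonority 1-1-1: well-formed.
(f) sonority 3-3-2: well-formed.
(g) sonority 5-3: well-formed.
(h) sonority 4-3: well-formed.

8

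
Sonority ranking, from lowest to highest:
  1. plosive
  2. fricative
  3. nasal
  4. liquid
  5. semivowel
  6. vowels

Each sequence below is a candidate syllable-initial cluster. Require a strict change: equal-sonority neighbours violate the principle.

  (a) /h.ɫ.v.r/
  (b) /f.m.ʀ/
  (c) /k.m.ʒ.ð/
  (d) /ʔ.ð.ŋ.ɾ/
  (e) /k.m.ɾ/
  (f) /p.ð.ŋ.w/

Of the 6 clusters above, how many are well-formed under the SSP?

(a) /h.ɫ.v.r/: profile 2-4-2-4 — violates.
(b) /f.m.ʀ/: profile 2-3-4 — obeys.
(c) /k.m.ʒ.ð/: profile 1-3-2-2 — violates.
(d) /ʔ.ð.ŋ.ɾ/: profile 1-2-3-4 — obeys.
(e) /k.m.ɾ/: profile 1-3-4 — obeys.
(f) /p.ð.ŋ.w/: profile 1-2-3-5 — obeys.

4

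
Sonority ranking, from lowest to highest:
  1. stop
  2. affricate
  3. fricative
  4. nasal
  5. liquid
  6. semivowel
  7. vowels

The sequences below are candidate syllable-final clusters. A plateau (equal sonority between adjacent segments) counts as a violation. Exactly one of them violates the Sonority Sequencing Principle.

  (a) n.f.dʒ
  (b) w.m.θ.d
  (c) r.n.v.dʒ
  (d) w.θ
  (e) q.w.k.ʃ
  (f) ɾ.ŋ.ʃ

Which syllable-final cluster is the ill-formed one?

(a) n.f.dʒ: profile 4-3-2 — obeys.
(b) w.m.θ.d: profile 6-4-3-1 — obeys.
(c) r.n.v.dʒ: profile 5-4-3-2 — obeys.
(d) w.θ: profile 6-3 — obeys.
(e) q.w.k.ʃ: profile 1-6-1-3 — violates.
(f) ɾ.ŋ.ʃ: profile 5-4-3 — obeys.

e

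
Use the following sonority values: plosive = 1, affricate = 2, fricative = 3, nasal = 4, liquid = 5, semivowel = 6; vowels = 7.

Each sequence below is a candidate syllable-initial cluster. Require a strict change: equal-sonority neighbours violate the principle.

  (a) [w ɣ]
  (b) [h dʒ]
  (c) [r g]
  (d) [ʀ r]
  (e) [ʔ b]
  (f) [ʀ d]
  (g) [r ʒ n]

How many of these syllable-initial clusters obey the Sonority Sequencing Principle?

(a) [w ɣ]: profile 6-3 — violates.
(b) [h dʒ]: profile 3-2 — violates.
(c) [r g]: profile 5-1 — violates.
(d) [ʀ r]: profile 5-5 — violates.
(e) [ʔ b]: profile 1-1 — violates.
(f) [ʀ d]: profile 5-1 — violates.
(g) [r ʒ n]: profile 5-3-4 — violates.

0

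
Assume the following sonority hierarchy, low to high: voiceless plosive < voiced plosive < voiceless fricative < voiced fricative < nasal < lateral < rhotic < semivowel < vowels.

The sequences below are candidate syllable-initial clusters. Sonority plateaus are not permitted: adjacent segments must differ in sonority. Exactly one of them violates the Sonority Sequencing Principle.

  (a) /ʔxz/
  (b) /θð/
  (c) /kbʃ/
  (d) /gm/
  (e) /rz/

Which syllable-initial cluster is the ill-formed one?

(a) /ʔxz/: profile 1-3-4 — obeys.
(b) /θð/: profile 3-4 — obeys.
(c) /kbʃ/: profile 1-2-3 — obeys.
(d) /gm/: profile 2-5 — obeys.
(e) /rz/: profile 7-4 — violates.

e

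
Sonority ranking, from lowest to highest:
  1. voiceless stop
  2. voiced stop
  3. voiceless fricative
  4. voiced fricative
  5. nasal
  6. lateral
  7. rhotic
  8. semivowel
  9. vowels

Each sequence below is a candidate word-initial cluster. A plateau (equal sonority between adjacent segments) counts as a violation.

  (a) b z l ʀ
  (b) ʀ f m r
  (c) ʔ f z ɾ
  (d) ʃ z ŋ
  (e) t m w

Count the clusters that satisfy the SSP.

(a) 2-4-6-7 → obeys
(b) 7-3-5-7 → violates
(c) 1-3-4-7 → obeys
(d) 3-4-5 → obeys
(e) 1-5-8 → obeys

4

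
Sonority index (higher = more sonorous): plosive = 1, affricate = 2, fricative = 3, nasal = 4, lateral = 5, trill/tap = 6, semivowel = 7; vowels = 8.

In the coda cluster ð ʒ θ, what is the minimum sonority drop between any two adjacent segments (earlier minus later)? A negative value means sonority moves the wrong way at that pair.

/ð/: fricative = 3.
/ʒ/: fricative = 3.
/θ/: fricative = 3.
/ð/→/ʒ/: change +0.
/ʒ/→/θ/: change +0.
Minimum = 0.

0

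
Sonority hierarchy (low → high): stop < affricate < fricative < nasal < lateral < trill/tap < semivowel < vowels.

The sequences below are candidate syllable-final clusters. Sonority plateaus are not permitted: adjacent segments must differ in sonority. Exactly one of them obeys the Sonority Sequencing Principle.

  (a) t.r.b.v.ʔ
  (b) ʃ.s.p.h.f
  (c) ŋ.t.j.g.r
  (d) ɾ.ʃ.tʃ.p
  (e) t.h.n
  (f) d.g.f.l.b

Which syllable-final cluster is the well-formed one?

d

(a) 1-6-1-3-1 → violates
(b) 3-3-1-3-3 → violates
(c) 4-1-7-1-6 → violates
(d) 6-3-2-1 → obeys
(e) 1-3-4 → violates
(f) 1-1-3-5-1 → violates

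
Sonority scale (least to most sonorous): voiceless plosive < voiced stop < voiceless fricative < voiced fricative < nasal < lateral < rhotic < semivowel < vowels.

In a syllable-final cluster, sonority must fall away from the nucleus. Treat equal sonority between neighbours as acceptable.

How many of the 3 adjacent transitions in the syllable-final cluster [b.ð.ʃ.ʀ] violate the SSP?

2

/b/ is a voiced stop (sonority 2).
/ð/ is a voiced fricative (sonority 4).
/ʃ/ is a voiceless fricative (sonority 3).
/ʀ/ is a rhotic (sonority 7).
/b/→/ð/: 2→4 (does not fall) — violation.
/ð/→/ʃ/: 4→3 (falls) — ok.
/ʃ/→/ʀ/: 3→7 (does not fall) — violation.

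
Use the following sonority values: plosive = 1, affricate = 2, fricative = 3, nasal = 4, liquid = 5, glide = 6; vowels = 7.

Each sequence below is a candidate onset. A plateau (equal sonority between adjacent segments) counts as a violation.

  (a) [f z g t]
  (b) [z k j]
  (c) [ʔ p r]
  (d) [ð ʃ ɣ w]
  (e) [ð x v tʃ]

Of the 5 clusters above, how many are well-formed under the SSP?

0

(a) 3-3-1-1 → violates
(b) 3-1-6 → violates
(c) 1-1-5 → violates
(d) 3-3-3-6 → violates
(e) 3-3-3-2 → violates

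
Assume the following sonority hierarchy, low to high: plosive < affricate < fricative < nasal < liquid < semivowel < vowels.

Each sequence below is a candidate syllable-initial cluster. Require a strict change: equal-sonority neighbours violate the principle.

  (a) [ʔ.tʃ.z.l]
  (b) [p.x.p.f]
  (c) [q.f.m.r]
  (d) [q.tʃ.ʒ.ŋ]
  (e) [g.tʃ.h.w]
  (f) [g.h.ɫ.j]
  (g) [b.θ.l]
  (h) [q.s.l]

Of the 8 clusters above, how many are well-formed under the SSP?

(a) sonority 1-2-3-5: well-formed.
(b) sonority 1-3-1-3: ill-formed.
(c) sonority 1-3-4-5: well-formed.
(d) sonority 1-2-3-4: well-formed.
(e) sonority 1-2-3-6: well-formed.
(f) sonority 1-3-5-6: well-formed.
(g) sonority 1-3-5: well-formed.
(h) sonority 1-3-5: well-formed.

7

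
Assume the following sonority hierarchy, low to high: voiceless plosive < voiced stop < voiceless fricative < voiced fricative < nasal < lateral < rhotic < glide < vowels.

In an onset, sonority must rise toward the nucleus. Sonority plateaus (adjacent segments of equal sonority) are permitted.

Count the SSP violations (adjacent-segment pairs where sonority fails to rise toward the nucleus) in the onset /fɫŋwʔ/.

2

/f/: voiceless fricative = 3.
/ɫ/: lateral = 6.
/ŋ/: nasal = 5.
/w/: glide = 8.
/ʔ/: voiceless plosive = 1.
/f/→/ɫ/: 3→6 (rises) — ok.
/ɫ/→/ŋ/: 6→5 (does not rise) — violation.
/ŋ/→/w/: 5→8 (rises) — ok.
/w/→/ʔ/: 8→1 (does not rise) — violation.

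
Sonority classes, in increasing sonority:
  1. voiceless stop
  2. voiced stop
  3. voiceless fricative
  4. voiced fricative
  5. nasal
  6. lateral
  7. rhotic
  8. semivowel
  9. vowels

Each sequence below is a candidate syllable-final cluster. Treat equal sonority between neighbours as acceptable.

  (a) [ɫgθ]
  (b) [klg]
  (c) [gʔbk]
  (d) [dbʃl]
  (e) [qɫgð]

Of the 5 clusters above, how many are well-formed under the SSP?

0

(a) [ɫgθ]: profile 6-2-3 — violates.
(b) [klg]: profile 1-6-2 — violates.
(c) [gʔbk]: profile 2-1-2-1 — violates.
(d) [dbʃl]: profile 2-2-3-6 — violates.
(e) [qɫgð]: profile 1-6-2-4 — violates.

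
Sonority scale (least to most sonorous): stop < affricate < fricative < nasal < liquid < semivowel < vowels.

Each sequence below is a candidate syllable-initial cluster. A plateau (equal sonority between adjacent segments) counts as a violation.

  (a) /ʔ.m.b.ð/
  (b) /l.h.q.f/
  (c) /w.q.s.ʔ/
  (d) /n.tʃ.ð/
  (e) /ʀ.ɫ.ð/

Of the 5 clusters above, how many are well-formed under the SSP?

(a) sonority 1-4-1-3: ill-formed.
(b) sonority 5-3-1-3: ill-formed.
(c) sonority 6-1-3-1: ill-formed.
(d) sonority 4-2-3: ill-formed.
(e) sonority 5-5-3: ill-formed.

0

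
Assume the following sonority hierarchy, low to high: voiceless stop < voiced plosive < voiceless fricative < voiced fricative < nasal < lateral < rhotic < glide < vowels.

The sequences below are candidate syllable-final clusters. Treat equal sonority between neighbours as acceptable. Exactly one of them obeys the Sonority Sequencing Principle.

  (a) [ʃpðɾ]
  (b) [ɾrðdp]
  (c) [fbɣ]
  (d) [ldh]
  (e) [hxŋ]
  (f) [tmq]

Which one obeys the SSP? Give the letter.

(a) sonority 3-1-4-7: ill-formed.
(b) sonority 7-7-4-2-1: well-formed.
(c) sonority 3-2-4: ill-formed.
(d) sonority 6-2-3: ill-formed.
(e) sonority 3-3-5: ill-formed.
(f) sonority 1-5-1: ill-formed.

b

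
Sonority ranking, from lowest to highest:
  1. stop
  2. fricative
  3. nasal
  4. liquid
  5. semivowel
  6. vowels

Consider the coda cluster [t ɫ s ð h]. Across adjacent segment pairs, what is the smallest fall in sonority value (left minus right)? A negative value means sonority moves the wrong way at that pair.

-3

/t/: stop = 1.
/ɫ/: liquid = 4.
/s/: fricative = 2.
/ð/: fricative = 2.
/h/: fricative = 2.
/t/→/ɫ/: change -3.
/ɫ/→/s/: change +2.
/s/→/ð/: change +0.
/ð/→/h/: change +0.
Minimum = -3.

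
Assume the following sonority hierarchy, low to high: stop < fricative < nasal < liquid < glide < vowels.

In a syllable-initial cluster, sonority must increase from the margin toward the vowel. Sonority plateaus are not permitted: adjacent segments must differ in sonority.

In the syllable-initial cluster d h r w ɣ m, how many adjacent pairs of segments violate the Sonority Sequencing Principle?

1

/d/: stop = 1.
/h/: fricative = 2.
/r/: liquid = 4.
/w/: glide = 5.
/ɣ/: fricative = 2.
/m/: nasal = 3.
/d/→/h/: 1→2 (rises) — ok.
/h/→/r/: 2→4 (rises) — ok.
/r/→/w/: 4→5 (rises) — ok.
/w/→/ɣ/: 5→2 (does not rise) — violation.
/ɣ/→/m/: 2→3 (rises) — ok.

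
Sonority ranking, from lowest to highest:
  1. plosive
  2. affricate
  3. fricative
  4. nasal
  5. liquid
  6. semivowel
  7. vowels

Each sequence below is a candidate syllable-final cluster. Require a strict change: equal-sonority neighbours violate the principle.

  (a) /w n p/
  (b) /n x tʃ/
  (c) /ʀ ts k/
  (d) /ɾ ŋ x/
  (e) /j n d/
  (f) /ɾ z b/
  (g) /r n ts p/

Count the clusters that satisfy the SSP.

(a) sonority 6-4-1: well-formed.
(b) sonority 4-3-2: well-formed.
(c) sonority 5-2-1: well-formed.
(d) sonority 5-4-3: well-formed.
(e) sonority 6-4-1: well-formed.
(f) sonority 5-3-1: well-formed.
(g) sonority 5-4-2-1: well-formed.

7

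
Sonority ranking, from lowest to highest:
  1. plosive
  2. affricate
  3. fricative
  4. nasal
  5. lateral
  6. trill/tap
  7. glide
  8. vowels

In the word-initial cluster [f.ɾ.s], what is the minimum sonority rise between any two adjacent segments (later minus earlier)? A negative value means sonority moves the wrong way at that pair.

-3

/f/: fricative = 3.
/ɾ/: trill/tap = 6.
/s/: fricative = 3.
/f/→/ɾ/: change +3.
/ɾ/→/s/: change -3.
Minimum = -3.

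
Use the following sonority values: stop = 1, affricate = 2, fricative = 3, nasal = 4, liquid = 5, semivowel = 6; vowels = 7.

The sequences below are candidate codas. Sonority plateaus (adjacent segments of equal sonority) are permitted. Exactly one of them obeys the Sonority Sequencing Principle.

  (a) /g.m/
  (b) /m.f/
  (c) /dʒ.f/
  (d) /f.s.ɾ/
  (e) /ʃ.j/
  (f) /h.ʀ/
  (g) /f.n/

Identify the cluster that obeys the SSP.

(a) 1-4 → violates
(b) 4-3 → obeys
(c) 2-3 → violates
(d) 3-3-5 → violates
(e) 3-6 → violates
(f) 3-5 → violates
(g) 3-4 → violates

b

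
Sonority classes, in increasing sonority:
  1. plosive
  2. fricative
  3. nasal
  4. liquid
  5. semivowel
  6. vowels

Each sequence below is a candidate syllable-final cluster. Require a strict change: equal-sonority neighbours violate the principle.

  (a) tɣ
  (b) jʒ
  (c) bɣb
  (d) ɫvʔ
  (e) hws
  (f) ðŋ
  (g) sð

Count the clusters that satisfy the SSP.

2

(a) tɣ: profile 1-2 — violates.
(b) jʒ: profile 5-2 — obeys.
(c) bɣb: profile 1-2-1 — violates.
(d) ɫvʔ: profile 4-2-1 — obeys.
(e) hws: profile 2-5-2 — violates.
(f) ðŋ: profile 2-3 — violates.
(g) sð: profile 2-2 — violates.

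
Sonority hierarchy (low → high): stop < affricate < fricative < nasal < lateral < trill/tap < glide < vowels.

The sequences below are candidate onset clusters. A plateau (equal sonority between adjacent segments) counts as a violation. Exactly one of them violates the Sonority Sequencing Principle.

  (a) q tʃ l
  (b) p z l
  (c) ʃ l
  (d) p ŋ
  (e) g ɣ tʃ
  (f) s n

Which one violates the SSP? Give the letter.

e

(a) sonority 1-2-5: well-formed.
(b) sonority 1-3-5: well-formed.
(c) sonority 3-5: well-formed.
(d) sonority 1-4: well-formed.
(e) sonority 1-3-2: ill-formed.
(f) sonority 3-4: well-formed.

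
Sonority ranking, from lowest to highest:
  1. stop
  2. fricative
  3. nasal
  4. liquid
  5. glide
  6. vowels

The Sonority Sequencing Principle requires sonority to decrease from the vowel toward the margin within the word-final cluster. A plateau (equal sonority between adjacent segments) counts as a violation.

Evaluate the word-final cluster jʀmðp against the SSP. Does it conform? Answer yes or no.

yes

/j/ is a glide (sonority 5).
/ʀ/ is a liquid (sonority 4).
/m/ is a nasal (sonority 3).
/ð/ is a fricative (sonority 2).
/p/ is a stop (sonority 1).
The profile 5-4-3-2-1 strictly falls, so the word-final cluster satisfies the SSP.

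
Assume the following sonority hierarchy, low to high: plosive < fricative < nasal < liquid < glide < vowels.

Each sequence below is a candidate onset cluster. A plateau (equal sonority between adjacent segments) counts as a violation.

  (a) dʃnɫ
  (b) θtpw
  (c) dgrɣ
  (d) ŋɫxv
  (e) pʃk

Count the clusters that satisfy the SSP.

1

(a) dʃnɫ: profile 1-2-3-4 — obeys.
(b) θtpw: profile 2-1-1-5 — violates.
(c) dgrɣ: profile 1-1-4-2 — violates.
(d) ŋɫxv: profile 3-4-2-2 — violates.
(e) pʃk: profile 1-2-1 — violates.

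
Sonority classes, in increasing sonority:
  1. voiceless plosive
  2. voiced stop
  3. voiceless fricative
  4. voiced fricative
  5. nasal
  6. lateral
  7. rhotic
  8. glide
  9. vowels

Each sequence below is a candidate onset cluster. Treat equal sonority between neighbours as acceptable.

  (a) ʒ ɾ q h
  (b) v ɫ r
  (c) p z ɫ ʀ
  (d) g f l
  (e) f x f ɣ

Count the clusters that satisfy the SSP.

4

(a) 4-7-1-3 → violates
(b) 4-6-7 → obeys
(c) 1-4-6-7 → obeys
(d) 2-3-6 → obeys
(e) 3-3-3-4 → obeys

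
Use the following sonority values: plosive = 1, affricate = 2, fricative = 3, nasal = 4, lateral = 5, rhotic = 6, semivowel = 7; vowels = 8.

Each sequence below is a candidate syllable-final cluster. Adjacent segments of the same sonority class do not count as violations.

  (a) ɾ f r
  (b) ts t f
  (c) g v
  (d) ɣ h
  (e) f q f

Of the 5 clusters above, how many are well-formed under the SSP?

1

(a) sonority 6-3-6: ill-formed.
(b) sonority 2-1-3: ill-formed.
(c) sonority 1-3: ill-formed.
(d) sonority 3-3: well-formed.
(e) sonority 3-1-3: ill-formed.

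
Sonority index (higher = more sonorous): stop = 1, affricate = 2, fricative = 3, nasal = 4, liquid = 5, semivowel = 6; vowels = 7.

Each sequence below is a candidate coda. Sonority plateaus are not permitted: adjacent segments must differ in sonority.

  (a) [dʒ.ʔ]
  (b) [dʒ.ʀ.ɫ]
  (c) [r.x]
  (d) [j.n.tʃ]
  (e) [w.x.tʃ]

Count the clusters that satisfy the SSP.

4

(a) [dʒ.ʔ]: profile 2-1 — obeys.
(b) [dʒ.ʀ.ɫ]: profile 2-5-5 — violates.
(c) [r.x]: profile 5-3 — obeys.
(d) [j.n.tʃ]: profile 6-4-2 — obeys.
(e) [w.x.tʃ]: profile 6-3-2 — obeys.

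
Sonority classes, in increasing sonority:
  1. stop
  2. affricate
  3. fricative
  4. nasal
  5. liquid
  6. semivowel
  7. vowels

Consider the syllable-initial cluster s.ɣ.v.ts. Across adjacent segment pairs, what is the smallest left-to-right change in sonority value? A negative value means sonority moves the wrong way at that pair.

-1

/s/: fricative = 3.
/ɣ/: fricative = 3.
/v/: fricative = 3.
/ts/: affricate = 2.
/s/→/ɣ/: change +0.
/ɣ/→/v/: change +0.
/v/→/ts/: change -1.
Minimum = -1.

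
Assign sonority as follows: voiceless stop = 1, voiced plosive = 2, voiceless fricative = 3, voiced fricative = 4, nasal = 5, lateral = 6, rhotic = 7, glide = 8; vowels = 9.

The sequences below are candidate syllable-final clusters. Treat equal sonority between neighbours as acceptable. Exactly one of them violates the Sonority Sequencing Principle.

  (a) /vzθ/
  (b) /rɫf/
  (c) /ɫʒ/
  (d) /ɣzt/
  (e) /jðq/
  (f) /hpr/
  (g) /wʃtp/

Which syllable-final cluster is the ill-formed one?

f

(a) 4-4-3 → obeys
(b) 7-6-3 → obeys
(c) 6-4 → obeys
(d) 4-4-1 → obeys
(e) 8-4-1 → obeys
(f) 3-1-7 → violates
(g) 8-3-1-1 → obeys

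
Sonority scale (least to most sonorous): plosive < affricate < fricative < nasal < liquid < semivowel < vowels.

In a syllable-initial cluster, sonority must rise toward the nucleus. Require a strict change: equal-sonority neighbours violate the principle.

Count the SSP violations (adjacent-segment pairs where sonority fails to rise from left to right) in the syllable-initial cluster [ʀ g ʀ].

/ʀ/: liquid = 5.
/g/: plosive = 1.
/ʀ/: liquid = 5.
/ʀ/→/g/: 5→1 (does not rise) — violation.
/g/→/ʀ/: 1→5 (rises) — ok.

1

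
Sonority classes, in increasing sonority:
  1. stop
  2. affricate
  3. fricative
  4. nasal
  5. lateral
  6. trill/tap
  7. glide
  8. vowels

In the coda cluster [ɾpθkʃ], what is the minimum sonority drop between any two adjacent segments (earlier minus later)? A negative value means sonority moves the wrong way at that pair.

-2

/ɾ/ — trill/tap, sonority 6.
/p/ — stop, sonority 1.
/θ/ — fricative, sonority 3.
/k/ — stop, sonority 1.
/ʃ/ — fricative, sonority 3.
/ɾ/→/p/: change +5.
/p/→/θ/: change -2.
/θ/→/k/: change +2.
/k/→/ʃ/: change -2.
Minimum = -2.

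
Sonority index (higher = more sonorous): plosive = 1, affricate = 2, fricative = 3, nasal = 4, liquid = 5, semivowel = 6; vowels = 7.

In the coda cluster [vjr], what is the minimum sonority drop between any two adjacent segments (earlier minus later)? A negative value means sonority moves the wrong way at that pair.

/v/ is a fricative (sonority 3).
/j/ is a semivowel (sonority 6).
/r/ is a liquid (sonority 5).
/v/→/j/: change -3.
/j/→/r/: change +1.
Minimum = -3.

-3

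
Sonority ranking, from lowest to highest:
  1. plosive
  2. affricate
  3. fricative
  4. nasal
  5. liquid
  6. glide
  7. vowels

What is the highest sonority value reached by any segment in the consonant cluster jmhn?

/j/ — glide, sonority 6.
/m/ — nasal, sonority 4.
/h/ — fricative, sonority 3.
/n/ — nasal, sonority 4.
The maximum is 6.

6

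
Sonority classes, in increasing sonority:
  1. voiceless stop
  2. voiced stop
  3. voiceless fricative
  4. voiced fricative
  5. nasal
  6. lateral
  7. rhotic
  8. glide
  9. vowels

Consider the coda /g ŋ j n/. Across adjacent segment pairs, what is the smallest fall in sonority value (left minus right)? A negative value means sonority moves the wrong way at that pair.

-3

/g/ — voiced stop, sonority 2.
/ŋ/ — nasal, sonority 5.
/j/ — glide, sonority 8.
/n/ — nasal, sonority 5.
/g/→/ŋ/: change -3.
/ŋ/→/j/: change -3.
/j/→/n/: change +3.
Minimum = -3.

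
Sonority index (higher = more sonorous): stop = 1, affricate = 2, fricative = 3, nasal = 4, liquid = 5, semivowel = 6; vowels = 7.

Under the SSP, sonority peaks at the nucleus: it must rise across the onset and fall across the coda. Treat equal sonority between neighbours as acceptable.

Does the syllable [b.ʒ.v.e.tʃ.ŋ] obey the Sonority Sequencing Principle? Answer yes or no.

Onset: /b/ is a stop (sonority 1), /ʒ/ is a fricative (sonority 3), /v/ is a fricative (sonority 3); then the nucleus /e/ (sonority 7).
Onset profile 1-3-3-7 — rises to the nucleus.
Coda: /tʃ/ is an affricate (sonority 2), /ŋ/ is a nasal (sonority 4).
Coda profile 7-2-4 — does not fall throughout.

no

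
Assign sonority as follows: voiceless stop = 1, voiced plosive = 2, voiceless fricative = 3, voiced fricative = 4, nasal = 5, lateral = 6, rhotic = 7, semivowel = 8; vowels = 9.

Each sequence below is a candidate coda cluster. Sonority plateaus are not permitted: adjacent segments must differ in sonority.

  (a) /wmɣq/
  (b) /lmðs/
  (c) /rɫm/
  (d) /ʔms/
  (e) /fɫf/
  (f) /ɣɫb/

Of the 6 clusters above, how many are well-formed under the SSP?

3

(a) /wmɣq/: profile 8-5-4-1 — obeys.
(b) /lmðs/: profile 6-5-4-3 — obeys.
(c) /rɫm/: profile 7-6-5 — obeys.
(d) /ʔms/: profile 1-5-3 — violates.
(e) /fɫf/: profile 3-6-3 — violates.
(f) /ɣɫb/: profile 4-6-2 — violates.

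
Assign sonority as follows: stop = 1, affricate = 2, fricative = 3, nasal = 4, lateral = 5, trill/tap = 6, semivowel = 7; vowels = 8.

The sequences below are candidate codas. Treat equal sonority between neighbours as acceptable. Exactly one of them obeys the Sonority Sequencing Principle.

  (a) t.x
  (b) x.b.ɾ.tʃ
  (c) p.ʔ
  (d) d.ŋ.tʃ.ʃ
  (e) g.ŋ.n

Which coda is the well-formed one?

(a) 1-3 → violates
(b) 3-1-6-2 → violates
(c) 1-1 → obeys
(d) 1-4-2-3 → violates
(e) 1-4-4 → violates

c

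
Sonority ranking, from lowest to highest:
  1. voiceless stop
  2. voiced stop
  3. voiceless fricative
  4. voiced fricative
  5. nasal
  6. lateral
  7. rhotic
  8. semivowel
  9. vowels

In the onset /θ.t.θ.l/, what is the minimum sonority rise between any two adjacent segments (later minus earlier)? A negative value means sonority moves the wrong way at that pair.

-2

/θ/: voiceless fricative = 3.
/t/: voiceless stop = 1.
/θ/: voiceless fricative = 3.
/l/: lateral = 6.
/θ/→/t/: change -2.
/t/→/θ/: change +2.
/θ/→/l/: change +3.
Minimum = -2.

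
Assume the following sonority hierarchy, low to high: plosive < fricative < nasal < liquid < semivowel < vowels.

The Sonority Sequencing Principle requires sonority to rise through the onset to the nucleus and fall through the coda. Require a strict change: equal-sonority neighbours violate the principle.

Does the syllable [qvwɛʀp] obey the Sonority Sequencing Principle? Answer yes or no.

yes

Onset: /q/ is a plosive (sonority 1), /v/ is a fricative (sonority 2), /w/ is a semivowel (sonority 5); then the nucleus /ɛ/ (sonority 6).
Onset profile 1-2-5-6 — rises to the nucleus.
Coda: /ʀ/ is a liquid (sonority 4), /p/ is a plosive (sonority 1).
Coda profile 6-4-1 — falls from the nucleus.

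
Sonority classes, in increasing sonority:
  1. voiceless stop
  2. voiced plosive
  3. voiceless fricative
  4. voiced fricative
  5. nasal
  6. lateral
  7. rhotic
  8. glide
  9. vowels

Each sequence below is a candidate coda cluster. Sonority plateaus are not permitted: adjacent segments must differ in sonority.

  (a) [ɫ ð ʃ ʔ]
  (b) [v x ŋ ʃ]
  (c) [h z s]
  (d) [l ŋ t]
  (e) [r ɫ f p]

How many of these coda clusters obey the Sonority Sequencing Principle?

(a) [ɫ ð ʃ ʔ]: profile 6-4-3-1 — obeys.
(b) [v x ŋ ʃ]: profile 4-3-5-3 — violates.
(c) [h z s]: profile 3-4-3 — violates.
(d) [l ŋ t]: profile 6-5-1 — obeys.
(e) [r ɫ f p]: profile 7-6-3-1 — obeys.

3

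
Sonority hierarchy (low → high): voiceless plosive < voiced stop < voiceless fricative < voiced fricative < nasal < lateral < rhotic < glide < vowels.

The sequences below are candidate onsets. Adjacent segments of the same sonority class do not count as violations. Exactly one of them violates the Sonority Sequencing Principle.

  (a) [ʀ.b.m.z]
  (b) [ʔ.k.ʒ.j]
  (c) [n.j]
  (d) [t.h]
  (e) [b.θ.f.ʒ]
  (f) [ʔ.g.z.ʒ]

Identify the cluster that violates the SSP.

(a) [ʀ.b.m.z]: profile 7-2-5-4 — violates.
(b) [ʔ.k.ʒ.j]: profile 1-1-4-8 — obeys.
(c) [n.j]: profile 5-8 — obeys.
(d) [t.h]: profile 1-3 — obeys.
(e) [b.θ.f.ʒ]: profile 2-3-3-4 — obeys.
(f) [ʔ.g.z.ʒ]: profile 1-2-4-4 — obeys.

a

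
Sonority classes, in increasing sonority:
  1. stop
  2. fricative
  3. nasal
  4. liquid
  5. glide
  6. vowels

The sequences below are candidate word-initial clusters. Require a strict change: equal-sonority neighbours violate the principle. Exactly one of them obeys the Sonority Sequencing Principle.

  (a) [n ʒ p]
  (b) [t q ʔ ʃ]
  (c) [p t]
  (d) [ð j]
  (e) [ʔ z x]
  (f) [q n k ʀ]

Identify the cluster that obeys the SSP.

(a) 3-2-1 → violates
(b) 1-1-1-2 → violates
(c) 1-1 → violates
(d) 2-5 → obeys
(e) 1-2-2 → violates
(f) 1-3-1-4 → violates

d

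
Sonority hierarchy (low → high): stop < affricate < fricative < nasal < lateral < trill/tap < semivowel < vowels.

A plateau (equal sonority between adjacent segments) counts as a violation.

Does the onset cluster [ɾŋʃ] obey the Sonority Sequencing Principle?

no

/ɾ/ — trill/tap, sonority 6.
/ŋ/ — nasal, sonority 4.
/ʃ/ — fricative, sonority 3.
The profile is 6-4-3. Between /ɾ/ (6) and /ŋ/ (4) sonority does not rise, so the cluster violates the SSP.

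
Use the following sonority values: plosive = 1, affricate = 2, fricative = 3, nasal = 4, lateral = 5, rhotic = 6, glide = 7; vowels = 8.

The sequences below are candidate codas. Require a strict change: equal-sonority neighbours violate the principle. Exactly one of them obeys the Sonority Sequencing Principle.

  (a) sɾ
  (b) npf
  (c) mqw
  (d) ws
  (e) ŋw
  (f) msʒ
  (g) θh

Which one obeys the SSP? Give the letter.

d

(a) sɾ: profile 3-6 — violates.
(b) npf: profile 4-1-3 — violates.
(c) mqw: profile 4-1-7 — violates.
(d) ws: profile 7-3 — obeys.
(e) ŋw: profile 4-7 — violates.
(f) msʒ: profile 4-3-3 — violates.
(g) θh: profile 3-3 — violates.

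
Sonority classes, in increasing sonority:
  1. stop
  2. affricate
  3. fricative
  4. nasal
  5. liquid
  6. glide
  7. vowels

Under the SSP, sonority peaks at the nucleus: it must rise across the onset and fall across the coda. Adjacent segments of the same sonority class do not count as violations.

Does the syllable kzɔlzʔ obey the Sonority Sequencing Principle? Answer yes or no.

yes

Onset: /k/ is a stop (sonority 1), /z/ is a fricative (sonority 3); then the nucleus /ɔ/ (sonority 7).
Onset profile 1-3-7 — rises to the nucleus.
Coda: /l/ is a liquid (sonority 5), /z/ is a fricative (sonority 3), /ʔ/ is a stop (sonority 1).
Coda profile 7-5-3-1 — falls from the nucleus.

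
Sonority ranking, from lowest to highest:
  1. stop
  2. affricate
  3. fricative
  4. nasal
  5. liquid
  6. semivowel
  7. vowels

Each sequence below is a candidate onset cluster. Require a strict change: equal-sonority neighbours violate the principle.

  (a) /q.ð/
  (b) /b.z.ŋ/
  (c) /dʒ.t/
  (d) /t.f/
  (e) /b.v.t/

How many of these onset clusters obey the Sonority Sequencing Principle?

(a) /q.ð/: profile 1-3 — obeys.
(b) /b.z.ŋ/: profile 1-3-4 — obeys.
(c) /dʒ.t/: profile 2-1 — violates.
(d) /t.f/: profile 1-3 — obeys.
(e) /b.v.t/: profile 1-3-1 — violates.

3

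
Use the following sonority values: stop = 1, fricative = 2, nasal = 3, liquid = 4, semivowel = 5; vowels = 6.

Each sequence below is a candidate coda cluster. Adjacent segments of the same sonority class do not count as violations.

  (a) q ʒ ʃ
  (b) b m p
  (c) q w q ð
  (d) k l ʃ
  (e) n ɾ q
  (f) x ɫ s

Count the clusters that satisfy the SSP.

0

(a) sonority 1-2-2: ill-formed.
(b) sonority 1-3-1: ill-formed.
(c) sonority 1-5-1-2: ill-formed.
(d) sonority 1-4-2: ill-formed.
(e) sonority 3-4-1: ill-formed.
(f) sonority 2-4-2: ill-formed.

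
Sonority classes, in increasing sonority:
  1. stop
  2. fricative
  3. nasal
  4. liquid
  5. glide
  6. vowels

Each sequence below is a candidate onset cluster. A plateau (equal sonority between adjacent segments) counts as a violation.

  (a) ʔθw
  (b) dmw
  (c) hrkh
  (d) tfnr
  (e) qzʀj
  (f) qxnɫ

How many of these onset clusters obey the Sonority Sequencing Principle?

5

(a) ʔθw: profile 1-2-5 — obeys.
(b) dmw: profile 1-3-5 — obeys.
(c) hrkh: profile 2-4-1-2 — violates.
(d) tfnr: profile 1-2-3-4 — obeys.
(e) qzʀj: profile 1-2-4-5 — obeys.
(f) qxnɫ: profile 1-2-3-4 — obeys.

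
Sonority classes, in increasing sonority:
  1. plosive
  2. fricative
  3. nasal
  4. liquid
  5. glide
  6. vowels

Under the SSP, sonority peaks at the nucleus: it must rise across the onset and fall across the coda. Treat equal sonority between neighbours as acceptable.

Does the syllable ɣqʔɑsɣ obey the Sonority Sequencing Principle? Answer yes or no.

no

Onset: /ɣ/ is a fricative (sonority 2), /q/ is a plosive (sonority 1), /ʔ/ is a plosive (sonority 1); then the nucleus /ɑ/ (sonority 6).
Onset profile 2-1-1-6 — does not rise throughout.
Coda: /s/ is a fricative (sonority 2), /ɣ/ is a fricative (sonority 2).
Coda profile 6-2-2 — falls from the nucleus.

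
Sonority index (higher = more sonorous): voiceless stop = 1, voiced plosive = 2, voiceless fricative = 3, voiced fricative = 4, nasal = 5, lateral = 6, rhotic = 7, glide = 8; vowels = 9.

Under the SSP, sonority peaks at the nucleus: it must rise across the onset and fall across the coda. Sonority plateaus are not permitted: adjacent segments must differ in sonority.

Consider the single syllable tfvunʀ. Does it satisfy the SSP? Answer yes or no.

no

Onset: /t/ is a voiceless stop (sonority 1), /f/ is a voiceless fricative (sonority 3), /v/ is a voiced fricative (sonority 4); then the nucleus /u/ (sonority 9).
Onset profile 1-3-4-9 — rises to the nucleus.
Coda: /n/ is a nasal (sonority 5), /ʀ/ is a rhotic (sonority 7).
Coda profile 9-5-7 — does not strictly fall throughout.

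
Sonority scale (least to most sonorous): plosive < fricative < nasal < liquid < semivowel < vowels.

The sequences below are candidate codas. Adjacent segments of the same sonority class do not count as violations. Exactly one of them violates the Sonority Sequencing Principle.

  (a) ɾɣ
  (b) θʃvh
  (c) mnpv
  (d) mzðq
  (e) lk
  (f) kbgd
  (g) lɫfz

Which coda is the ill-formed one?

c

(a) ɾɣ: profile 4-2 — obeys.
(b) θʃvh: profile 2-2-2-2 — obeys.
(c) mnpv: profile 3-3-1-2 — violates.
(d) mzðq: profile 3-2-2-1 — obeys.
(e) lk: profile 4-1 — obeys.
(f) kbgd: profile 1-1-1-1 — obeys.
(g) lɫfz: profile 4-4-2-2 — obeys.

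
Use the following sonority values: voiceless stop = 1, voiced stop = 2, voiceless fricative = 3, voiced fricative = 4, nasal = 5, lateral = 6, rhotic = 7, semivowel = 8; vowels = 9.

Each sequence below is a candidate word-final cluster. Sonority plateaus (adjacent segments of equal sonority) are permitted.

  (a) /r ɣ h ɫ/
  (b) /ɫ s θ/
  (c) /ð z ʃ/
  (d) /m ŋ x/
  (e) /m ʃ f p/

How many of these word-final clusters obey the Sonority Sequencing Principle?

(a) sonority 7-4-3-6: ill-formed.
(b) sonority 6-3-3: well-formed.
(c) sonority 4-4-3: well-formed.
(d) sonority 5-5-3: well-formed.
(e) sonority 5-3-3-1: well-formed.

4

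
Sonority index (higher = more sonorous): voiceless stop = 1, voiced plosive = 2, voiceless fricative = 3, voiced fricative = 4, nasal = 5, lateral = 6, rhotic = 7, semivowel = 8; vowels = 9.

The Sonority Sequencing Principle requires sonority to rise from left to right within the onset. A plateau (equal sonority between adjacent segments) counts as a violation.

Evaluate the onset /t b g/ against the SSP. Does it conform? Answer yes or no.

no

/t/ — voiceless stop, sonority 1.
/b/ — voiced plosive, sonority 2.
/g/ — voiced plosive, sonority 2.
The profile is 1-2-2. Between /b/ (2) and /g/ (2) sonority does not rise, so the cluster violates the SSP.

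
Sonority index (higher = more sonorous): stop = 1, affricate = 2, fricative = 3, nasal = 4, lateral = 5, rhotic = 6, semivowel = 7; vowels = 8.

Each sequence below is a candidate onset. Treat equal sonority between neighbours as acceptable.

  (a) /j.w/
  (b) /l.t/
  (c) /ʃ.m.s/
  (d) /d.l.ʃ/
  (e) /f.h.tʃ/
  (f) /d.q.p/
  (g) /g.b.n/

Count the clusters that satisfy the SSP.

3

(a) sonority 7-7: well-formed.
(b) sonority 5-1: ill-formed.
(c) sonority 3-4-3: ill-formed.
(d) sonority 1-5-3: ill-formed.
(e) sonority 3-3-2: ill-formed.
(f) sonority 1-1-1: well-formed.
(g) sonority 1-1-4: well-formed.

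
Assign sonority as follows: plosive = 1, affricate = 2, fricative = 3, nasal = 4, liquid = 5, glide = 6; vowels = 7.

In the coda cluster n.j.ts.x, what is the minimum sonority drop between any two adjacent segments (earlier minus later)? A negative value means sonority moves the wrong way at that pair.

-2

/n/ — nasal, sonority 4.
/j/ — glide, sonority 6.
/ts/ — affricate, sonority 2.
/x/ — fricative, sonority 3.
/n/→/j/: change -2.
/j/→/ts/: change +4.
/ts/→/x/: change -1.
Minimum = -2.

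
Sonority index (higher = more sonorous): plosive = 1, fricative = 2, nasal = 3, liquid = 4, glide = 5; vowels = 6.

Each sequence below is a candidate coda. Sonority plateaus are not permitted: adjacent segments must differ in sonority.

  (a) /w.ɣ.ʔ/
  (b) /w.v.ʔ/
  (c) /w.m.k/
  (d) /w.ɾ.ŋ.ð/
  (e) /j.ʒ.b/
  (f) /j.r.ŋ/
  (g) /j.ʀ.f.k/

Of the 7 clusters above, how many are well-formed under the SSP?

(a) sonority 5-2-1: well-formed.
(b) sonority 5-2-1: well-formed.
(c) sonority 5-3-1: well-formed.
(d) sonority 5-4-3-2: well-formed.
(e) sonority 5-2-1: well-formed.
(f) sonority 5-4-3: well-formed.
(g) sonority 5-4-2-1: well-formed.

7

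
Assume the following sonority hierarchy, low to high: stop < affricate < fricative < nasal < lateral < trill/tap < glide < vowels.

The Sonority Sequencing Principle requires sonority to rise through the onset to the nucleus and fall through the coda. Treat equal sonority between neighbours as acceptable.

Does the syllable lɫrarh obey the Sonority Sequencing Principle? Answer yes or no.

Onset: /l/ is a lateral (sonority 5), /ɫ/ is a lateral (sonority 5), /r/ is a trill/tap (sonority 6); then the nucleus /a/ (sonority 8).
Onset profile 5-5-6-8 — rises to the nucleus.
Coda: /r/ is a trill/tap (sonority 6), /h/ is a fricative (sonority 3).
Coda profile 8-6-3 — falls from the nucleus.

yes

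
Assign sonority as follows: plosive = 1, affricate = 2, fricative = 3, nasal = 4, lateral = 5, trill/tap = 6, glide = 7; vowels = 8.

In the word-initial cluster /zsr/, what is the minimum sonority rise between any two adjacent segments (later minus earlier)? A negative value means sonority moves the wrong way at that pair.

/z/ is a fricative (sonority 3).
/s/ is a fricative (sonority 3).
/r/ is a trill/tap (sonority 6).
/z/→/s/: change +0.
/s/→/r/: change +3.
Minimum = 0.

0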